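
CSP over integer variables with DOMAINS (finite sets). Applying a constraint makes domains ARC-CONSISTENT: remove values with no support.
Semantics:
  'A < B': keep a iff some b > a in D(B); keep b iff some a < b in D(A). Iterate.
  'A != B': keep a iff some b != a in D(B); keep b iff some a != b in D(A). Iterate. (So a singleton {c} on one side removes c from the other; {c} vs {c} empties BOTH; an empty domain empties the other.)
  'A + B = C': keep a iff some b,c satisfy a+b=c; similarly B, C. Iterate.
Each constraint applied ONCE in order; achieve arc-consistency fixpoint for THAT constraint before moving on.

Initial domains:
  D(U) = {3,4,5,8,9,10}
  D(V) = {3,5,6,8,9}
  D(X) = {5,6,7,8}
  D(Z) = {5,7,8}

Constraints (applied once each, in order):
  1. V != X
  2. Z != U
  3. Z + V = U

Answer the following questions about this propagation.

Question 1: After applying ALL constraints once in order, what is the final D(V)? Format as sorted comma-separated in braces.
Constraint 1 (V != X) on D(V)={3,5,6,8,9} D(X)={5,6,7,8}: no change
Constraint 2 (Z != U) on D(Z)={5,7,8} D(U)={3,4,5,8,9,10}: no change
Constraint 3 (Z + V = U) on D(Z)={5,7,8} D(V)={3,5,6,8,9} D(U)={3,4,5,8,9,10}: Z {5,7,8}->{5,7}; V {3,5,6,8,9}->{3,5}; U {3,4,5,8,9,10}->{8,10}
So after all 3 constraints: D(V) = {3,5}

Answer: {3,5}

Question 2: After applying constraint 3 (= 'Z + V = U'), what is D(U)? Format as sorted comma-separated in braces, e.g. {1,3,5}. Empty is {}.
Constraint 1 (V != X) on D(V)={3,5,6,8,9} D(X)={5,6,7,8}: no change
Constraint 2 (Z != U) on D(Z)={5,7,8} D(U)={3,4,5,8,9,10}: no change
Constraint 3 (Z + V = U) on D(Z)={5,7,8} D(V)={3,5,6,8,9} D(U)={3,4,5,8,9,10}: Z {5,7,8}->{5,7}; V {3,5,6,8,9}->{3,5}; U {3,4,5,8,9,10}->{8,10}
So after constraint 3: D(U) = {8,10}

Answer: {8,10}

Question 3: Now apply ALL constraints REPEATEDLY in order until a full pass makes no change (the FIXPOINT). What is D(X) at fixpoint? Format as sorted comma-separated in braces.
pass 0 (initial): D(X)={5,6,7,8}
pass 1: U {3,4,5,8,9,10}->{8,10}; V {3,5,6,8,9}->{3,5}; Z {5,7,8}->{5,7}
pass 2: no change
Fixpoint after 2 passes: D(X) = {5,6,7,8}

Answer: {5,6,7,8}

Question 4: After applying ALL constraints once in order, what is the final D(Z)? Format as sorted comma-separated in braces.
Constraint 1 (V != X) on D(V)={3,5,6,8,9} D(X)={5,6,7,8}: no change
Constraint 2 (Z != U) on D(Z)={5,7,8} D(U)={3,4,5,8,9,10}: no change
Constraint 3 (Z + V = U) on D(Z)={5,7,8} D(V)={3,5,6,8,9} D(U)={3,4,5,8,9,10}: Z {5,7,8}->{5,7}; V {3,5,6,8,9}->{3,5}; U {3,4,5,8,9,10}->{8,10}
So after all 3 constraints: D(Z) = {5,7}

Answer: {5,7}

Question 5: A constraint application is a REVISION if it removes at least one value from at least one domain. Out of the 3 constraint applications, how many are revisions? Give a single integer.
Answer: 1

Derivation:
Constraint 1 (V != X) on D(V)={3,5,6,8,9} D(X)={5,6,7,8}: no change => not a revision
Constraint 2 (Z != U) on D(Z)={5,7,8} D(U)={3,4,5,8,9,10}: no change => not a revision
Constraint 3 (Z + V = U) on D(Z)={5,7,8} D(V)={3,5,6,8,9} D(U)={3,4,5,8,9,10}: Z {5,7,8}->{5,7}; V {3,5,6,8,9}->{3,5}; U {3,4,5,8,9,10}->{8,10} => REVISION
Total revisions = 1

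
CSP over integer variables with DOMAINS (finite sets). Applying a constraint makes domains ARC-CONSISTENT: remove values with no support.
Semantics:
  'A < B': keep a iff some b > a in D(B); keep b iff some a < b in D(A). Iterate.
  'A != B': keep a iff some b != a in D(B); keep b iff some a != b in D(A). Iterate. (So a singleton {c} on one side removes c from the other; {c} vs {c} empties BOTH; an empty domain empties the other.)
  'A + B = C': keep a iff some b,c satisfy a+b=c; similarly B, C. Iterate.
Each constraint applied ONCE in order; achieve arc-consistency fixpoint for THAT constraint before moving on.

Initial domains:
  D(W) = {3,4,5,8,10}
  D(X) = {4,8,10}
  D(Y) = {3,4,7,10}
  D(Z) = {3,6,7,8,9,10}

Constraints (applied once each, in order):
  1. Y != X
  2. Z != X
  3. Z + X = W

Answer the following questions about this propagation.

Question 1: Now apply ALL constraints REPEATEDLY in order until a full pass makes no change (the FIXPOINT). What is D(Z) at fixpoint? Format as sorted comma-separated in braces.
Answer: {6}

Derivation:
pass 0 (initial): D(Z)={3,6,7,8,9,10}
pass 1: W {3,4,5,8,10}->{10}; X {4,8,10}->{4}; Z {3,6,7,8,9,10}->{6}
pass 2: Y {3,4,7,10}->{3,7,10}
pass 3: no change
Fixpoint after 3 passes: D(Z) = {6}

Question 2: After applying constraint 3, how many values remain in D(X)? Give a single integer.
Constraint 1 (Y != X) on D(Y)={3,4,7,10} D(X)={4,8,10}: no change
Constraint 2 (Z != X) on D(Z)={3,6,7,8,9,10} D(X)={4,8,10}: no change
Constraint 3 (Z + X = W) on D(Z)={3,6,7,8,9,10} D(X)={4,8,10} D(W)={3,4,5,8,10}: Z {3,6,7,8,9,10}->{6}; X {4,8,10}->{4}; W {3,4,5,8,10}->{10}
So after constraint 3: D(X)={4}, size = 1

Answer: 1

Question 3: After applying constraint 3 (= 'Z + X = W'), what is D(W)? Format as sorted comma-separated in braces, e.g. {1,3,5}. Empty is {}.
Answer: {10}

Derivation:
Constraint 1 (Y != X) on D(Y)={3,4,7,10} D(X)={4,8,10}: no change
Constraint 2 (Z != X) on D(Z)={3,6,7,8,9,10} D(X)={4,8,10}: no change
Constraint 3 (Z + X = W) on D(Z)={3,6,7,8,9,10} D(X)={4,8,10} D(W)={3,4,5,8,10}: Z {3,6,7,8,9,10}->{6}; X {4,8,10}->{4}; W {3,4,5,8,10}->{10}
So after constraint 3: D(W) = {10}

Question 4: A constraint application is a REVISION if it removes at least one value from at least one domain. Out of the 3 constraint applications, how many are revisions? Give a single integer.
Answer: 1

Derivation:
Constraint 1 (Y != X) on D(Y)={3,4,7,10} D(X)={4,8,10}: no change => not a revision
Constraint 2 (Z != X) on D(Z)={3,6,7,8,9,10} D(X)={4,8,10}: no change => not a revision
Constraint 3 (Z + X = W) on D(Z)={3,6,7,8,9,10} D(X)={4,8,10} D(W)={3,4,5,8,10}: Z {3,6,7,8,9,10}->{6}; X {4,8,10}->{4}; W {3,4,5,8,10}->{10} => REVISION
Total revisions = 1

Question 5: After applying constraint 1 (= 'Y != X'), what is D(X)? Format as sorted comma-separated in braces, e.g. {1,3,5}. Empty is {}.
Constraint 1 (Y != X) on D(Y)={3,4,7,10} D(X)={4,8,10}: no change
So after constraint 1: D(X) = {4,8,10}

Answer: {4,8,10}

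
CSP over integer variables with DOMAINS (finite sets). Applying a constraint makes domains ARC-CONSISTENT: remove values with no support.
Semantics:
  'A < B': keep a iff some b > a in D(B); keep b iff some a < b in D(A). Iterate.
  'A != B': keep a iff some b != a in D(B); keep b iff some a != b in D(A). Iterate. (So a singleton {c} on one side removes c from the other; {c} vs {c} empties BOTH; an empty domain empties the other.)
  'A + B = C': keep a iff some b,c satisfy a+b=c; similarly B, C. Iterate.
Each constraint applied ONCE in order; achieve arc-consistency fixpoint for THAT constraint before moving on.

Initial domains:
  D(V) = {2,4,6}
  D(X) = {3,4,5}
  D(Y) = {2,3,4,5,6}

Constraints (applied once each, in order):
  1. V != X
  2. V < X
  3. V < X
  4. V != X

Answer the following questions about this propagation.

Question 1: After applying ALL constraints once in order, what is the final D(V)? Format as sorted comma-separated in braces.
Constraint 1 (V != X) on D(V)={2,4,6} D(X)={3,4,5}: no change
Constraint 2 (V < X) on D(V)={2,4,6} D(X)={3,4,5}: V {2,4,6}->{2,4}
Constraint 3 (V < X) on D(V)={2,4} D(X)={3,4,5}: no change
Constraint 4 (V != X) on D(V)={2,4} D(X)={3,4,5}: no change
So after all 4 constraints: D(V) = {2,4}

Answer: {2,4}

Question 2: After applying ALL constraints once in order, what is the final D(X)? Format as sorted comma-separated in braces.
Answer: {3,4,5}

Derivation:
Constraint 1 (V != X) on D(V)={2,4,6} D(X)={3,4,5}: no change
Constraint 2 (V < X) on D(V)={2,4,6} D(X)={3,4,5}: V {2,4,6}->{2,4}
Constraint 3 (V < X) on D(V)={2,4} D(X)={3,4,5}: no change
Constraint 4 (V != X) on D(V)={2,4} D(X)={3,4,5}: no change
So after all 4 constraints: D(X) = {3,4,5}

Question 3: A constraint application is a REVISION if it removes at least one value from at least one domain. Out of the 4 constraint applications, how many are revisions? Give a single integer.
Constraint 1 (V != X) on D(V)={2,4,6} D(X)={3,4,5}: no change => not a revision
Constraint 2 (V < X) on D(V)={2,4,6} D(X)={3,4,5}: V {2,4,6}->{2,4} => REVISION
Constraint 3 (V < X) on D(V)={2,4} D(X)={3,4,5}: no change => not a revision
Constraint 4 (V != X) on D(V)={2,4} D(X)={3,4,5}: no change => not a revision
Total revisions = 1

Answer: 1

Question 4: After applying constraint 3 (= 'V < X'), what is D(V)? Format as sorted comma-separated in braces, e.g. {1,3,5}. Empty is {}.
Answer: {2,4}

Derivation:
Constraint 1 (V != X) on D(V)={2,4,6} D(X)={3,4,5}: no change
Constraint 2 (V < X) on D(V)={2,4,6} D(X)={3,4,5}: V {2,4,6}->{2,4}
Constraint 3 (V < X) on D(V)={2,4} D(X)={3,4,5}: no change
So after constraint 3: D(V) = {2,4}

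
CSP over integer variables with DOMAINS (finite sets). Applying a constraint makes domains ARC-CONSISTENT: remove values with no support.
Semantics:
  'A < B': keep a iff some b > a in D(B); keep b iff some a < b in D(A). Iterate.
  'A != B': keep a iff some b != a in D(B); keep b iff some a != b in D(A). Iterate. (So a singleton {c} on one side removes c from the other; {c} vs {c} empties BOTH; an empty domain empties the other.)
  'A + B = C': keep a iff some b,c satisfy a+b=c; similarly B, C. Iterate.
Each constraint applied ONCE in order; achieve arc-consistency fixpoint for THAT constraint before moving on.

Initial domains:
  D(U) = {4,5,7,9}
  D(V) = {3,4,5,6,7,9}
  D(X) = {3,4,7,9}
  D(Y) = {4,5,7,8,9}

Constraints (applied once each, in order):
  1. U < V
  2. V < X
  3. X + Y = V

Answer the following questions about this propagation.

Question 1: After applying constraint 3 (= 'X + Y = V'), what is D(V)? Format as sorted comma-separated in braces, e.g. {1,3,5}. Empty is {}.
Answer: {}

Derivation:
Constraint 1 (U < V) on D(U)={4,5,7,9} D(V)={3,4,5,6,7,9}: U {4,5,7,9}->{4,5,7}; V {3,4,5,6,7,9}->{5,6,7,9}
Constraint 2 (V < X) on D(V)={5,6,7,9} D(X)={3,4,7,9}: V {5,6,7,9}->{5,6,7}; X {3,4,7,9}->{7,9}
Constraint 3 (X + Y = V) on D(X)={7,9} D(Y)={4,5,7,8,9} D(V)={5,6,7}: X {7,9}->{}; Y {4,5,7,8,9}->{}; V {5,6,7}->{}
So after constraint 3: D(V) = {}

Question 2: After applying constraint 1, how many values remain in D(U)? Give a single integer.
Answer: 3

Derivation:
Constraint 1 (U < V) on D(U)={4,5,7,9} D(V)={3,4,5,6,7,9}: U {4,5,7,9}->{4,5,7}; V {3,4,5,6,7,9}->{5,6,7,9}
So after constraint 1: D(U)={4,5,7}, size = 3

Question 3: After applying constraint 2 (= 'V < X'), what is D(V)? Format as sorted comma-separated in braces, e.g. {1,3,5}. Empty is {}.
Answer: {5,6,7}

Derivation:
Constraint 1 (U < V) on D(U)={4,5,7,9} D(V)={3,4,5,6,7,9}: U {4,5,7,9}->{4,5,7}; V {3,4,5,6,7,9}->{5,6,7,9}
Constraint 2 (V < X) on D(V)={5,6,7,9} D(X)={3,4,7,9}: V {5,6,7,9}->{5,6,7}; X {3,4,7,9}->{7,9}
So after constraint 2: D(V) = {5,6,7}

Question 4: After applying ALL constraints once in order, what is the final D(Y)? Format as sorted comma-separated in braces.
Answer: {}

Derivation:
Constraint 1 (U < V) on D(U)={4,5,7,9} D(V)={3,4,5,6,7,9}: U {4,5,7,9}->{4,5,7}; V {3,4,5,6,7,9}->{5,6,7,9}
Constraint 2 (V < X) on D(V)={5,6,7,9} D(X)={3,4,7,9}: V {5,6,7,9}->{5,6,7}; X {3,4,7,9}->{7,9}
Constraint 3 (X + Y = V) on D(X)={7,9} D(Y)={4,5,7,8,9} D(V)={5,6,7}: X {7,9}->{}; Y {4,5,7,8,9}->{}; V {5,6,7}->{}
So after all 3 constraints: D(Y) = {}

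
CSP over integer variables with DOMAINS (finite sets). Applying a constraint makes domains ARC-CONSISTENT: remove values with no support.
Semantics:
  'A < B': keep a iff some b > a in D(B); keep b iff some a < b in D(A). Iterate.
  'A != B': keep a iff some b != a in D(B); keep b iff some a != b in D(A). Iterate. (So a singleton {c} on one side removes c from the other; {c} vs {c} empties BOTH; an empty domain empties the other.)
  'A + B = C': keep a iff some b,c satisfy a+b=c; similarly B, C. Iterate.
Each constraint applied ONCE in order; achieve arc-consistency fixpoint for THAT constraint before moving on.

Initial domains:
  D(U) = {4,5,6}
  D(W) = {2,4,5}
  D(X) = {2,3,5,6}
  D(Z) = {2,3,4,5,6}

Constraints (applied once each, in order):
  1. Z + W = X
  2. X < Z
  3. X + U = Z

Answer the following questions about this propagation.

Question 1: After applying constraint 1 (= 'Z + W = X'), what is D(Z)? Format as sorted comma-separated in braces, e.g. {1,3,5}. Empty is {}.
Answer: {2,3,4}

Derivation:
Constraint 1 (Z + W = X) on D(Z)={2,3,4,5,6} D(W)={2,4,5} D(X)={2,3,5,6}: Z {2,3,4,5,6}->{2,3,4}; W {2,4,5}->{2,4}; X {2,3,5,6}->{5,6}
So after constraint 1: D(Z) = {2,3,4}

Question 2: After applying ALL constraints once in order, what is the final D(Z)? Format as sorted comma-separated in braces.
Constraint 1 (Z + W = X) on D(Z)={2,3,4,5,6} D(W)={2,4,5} D(X)={2,3,5,6}: Z {2,3,4,5,6}->{2,3,4}; W {2,4,5}->{2,4}; X {2,3,5,6}->{5,6}
Constraint 2 (X < Z) on D(X)={5,6} D(Z)={2,3,4}: X {5,6}->{}; Z {2,3,4}->{}
Constraint 3 (X + U = Z) on D(X)={} D(U)={4,5,6} D(Z)={}: U {4,5,6}->{}
So after all 3 constraints: D(Z) = {}

Answer: {}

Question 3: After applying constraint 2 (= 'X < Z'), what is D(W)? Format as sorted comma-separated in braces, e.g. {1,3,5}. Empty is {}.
Answer: {2,4}

Derivation:
Constraint 1 (Z + W = X) on D(Z)={2,3,4,5,6} D(W)={2,4,5} D(X)={2,3,5,6}: Z {2,3,4,5,6}->{2,3,4}; W {2,4,5}->{2,4}; X {2,3,5,6}->{5,6}
Constraint 2 (X < Z) on D(X)={5,6} D(Z)={2,3,4}: X {5,6}->{}; Z {2,3,4}->{}
So after constraint 2: D(W) = {2,4}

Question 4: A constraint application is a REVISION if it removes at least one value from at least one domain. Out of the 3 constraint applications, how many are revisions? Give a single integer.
Answer: 3

Derivation:
Constraint 1 (Z + W = X) on D(Z)={2,3,4,5,6} D(W)={2,4,5} D(X)={2,3,5,6}: Z {2,3,4,5,6}->{2,3,4}; W {2,4,5}->{2,4}; X {2,3,5,6}->{5,6} => REVISION
Constraint 2 (X < Z) on D(X)={5,6} D(Z)={2,3,4}: X {5,6}->{}; Z {2,3,4}->{} => REVISION
Constraint 3 (X + U = Z) on D(X)={} D(U)={4,5,6} D(Z)={}: U {4,5,6}->{} => REVISION
Total revisions = 3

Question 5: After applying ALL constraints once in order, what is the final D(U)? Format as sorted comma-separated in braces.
Answer: {}

Derivation:
Constraint 1 (Z + W = X) on D(Z)={2,3,4,5,6} D(W)={2,4,5} D(X)={2,3,5,6}: Z {2,3,4,5,6}->{2,3,4}; W {2,4,5}->{2,4}; X {2,3,5,6}->{5,6}
Constraint 2 (X < Z) on D(X)={5,6} D(Z)={2,3,4}: X {5,6}->{}; Z {2,3,4}->{}
Constraint 3 (X + U = Z) on D(X)={} D(U)={4,5,6} D(Z)={}: U {4,5,6}->{}
So after all 3 constraints: D(U) = {}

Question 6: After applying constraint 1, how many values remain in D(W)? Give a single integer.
Answer: 2

Derivation:
Constraint 1 (Z + W = X) on D(Z)={2,3,4,5,6} D(W)={2,4,5} D(X)={2,3,5,6}: Z {2,3,4,5,6}->{2,3,4}; W {2,4,5}->{2,4}; X {2,3,5,6}->{5,6}
So after constraint 1: D(W)={2,4}, size = 2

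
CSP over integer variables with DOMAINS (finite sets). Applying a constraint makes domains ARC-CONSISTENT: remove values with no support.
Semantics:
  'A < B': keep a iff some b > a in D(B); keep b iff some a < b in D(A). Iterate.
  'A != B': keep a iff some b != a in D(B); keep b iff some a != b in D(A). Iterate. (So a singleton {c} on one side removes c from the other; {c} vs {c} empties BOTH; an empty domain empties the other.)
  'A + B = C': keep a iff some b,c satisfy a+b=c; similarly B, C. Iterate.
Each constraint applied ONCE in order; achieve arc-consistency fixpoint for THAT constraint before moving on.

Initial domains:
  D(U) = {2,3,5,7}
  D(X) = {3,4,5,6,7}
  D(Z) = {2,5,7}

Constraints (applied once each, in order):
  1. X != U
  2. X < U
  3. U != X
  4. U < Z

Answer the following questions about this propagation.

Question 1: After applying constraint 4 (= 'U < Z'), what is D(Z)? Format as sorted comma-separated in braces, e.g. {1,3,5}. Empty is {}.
Answer: {7}

Derivation:
Constraint 1 (X != U) on D(X)={3,4,5,6,7} D(U)={2,3,5,7}: no change
Constraint 2 (X < U) on D(X)={3,4,5,6,7} D(U)={2,3,5,7}: X {3,4,5,6,7}->{3,4,5,6}; U {2,3,5,7}->{5,7}
Constraint 3 (U != X) on D(U)={5,7} D(X)={3,4,5,6}: no change
Constraint 4 (U < Z) on D(U)={5,7} D(Z)={2,5,7}: U {5,7}->{5}; Z {2,5,7}->{7}
So after constraint 4: D(Z) = {7}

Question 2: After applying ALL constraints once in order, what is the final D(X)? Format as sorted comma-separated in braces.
Answer: {3,4,5,6}

Derivation:
Constraint 1 (X != U) on D(X)={3,4,5,6,7} D(U)={2,3,5,7}: no change
Constraint 2 (X < U) on D(X)={3,4,5,6,7} D(U)={2,3,5,7}: X {3,4,5,6,7}->{3,4,5,6}; U {2,3,5,7}->{5,7}
Constraint 3 (U != X) on D(U)={5,7} D(X)={3,4,5,6}: no change
Constraint 4 (U < Z) on D(U)={5,7} D(Z)={2,5,7}: U {5,7}->{5}; Z {2,5,7}->{7}
So after all 4 constraints: D(X) = {3,4,5,6}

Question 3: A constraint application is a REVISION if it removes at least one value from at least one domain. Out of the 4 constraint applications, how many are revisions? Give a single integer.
Answer: 2

Derivation:
Constraint 1 (X != U) on D(X)={3,4,5,6,7} D(U)={2,3,5,7}: no change => not a revision
Constraint 2 (X < U) on D(X)={3,4,5,6,7} D(U)={2,3,5,7}: X {3,4,5,6,7}->{3,4,5,6}; U {2,3,5,7}->{5,7} => REVISION
Constraint 3 (U != X) on D(U)={5,7} D(X)={3,4,5,6}: no change => not a revision
Constraint 4 (U < Z) on D(U)={5,7} D(Z)={2,5,7}: U {5,7}->{5}; Z {2,5,7}->{7} => REVISION
Total revisions = 2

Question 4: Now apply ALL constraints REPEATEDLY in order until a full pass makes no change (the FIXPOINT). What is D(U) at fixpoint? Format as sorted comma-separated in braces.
Answer: {5}

Derivation:
pass 0 (initial): D(U)={2,3,5,7}
pass 1: U {2,3,5,7}->{5}; X {3,4,5,6,7}->{3,4,5,6}; Z {2,5,7}->{7}
pass 2: X {3,4,5,6}->{3,4}
pass 3: no change
Fixpoint after 3 passes: D(U) = {5}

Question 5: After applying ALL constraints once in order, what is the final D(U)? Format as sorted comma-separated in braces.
Constraint 1 (X != U) on D(X)={3,4,5,6,7} D(U)={2,3,5,7}: no change
Constraint 2 (X < U) on D(X)={3,4,5,6,7} D(U)={2,3,5,7}: X {3,4,5,6,7}->{3,4,5,6}; U {2,3,5,7}->{5,7}
Constraint 3 (U != X) on D(U)={5,7} D(X)={3,4,5,6}: no change
Constraint 4 (U < Z) on D(U)={5,7} D(Z)={2,5,7}: U {5,7}->{5}; Z {2,5,7}->{7}
So after all 4 constraints: D(U) = {5}

Answer: {5}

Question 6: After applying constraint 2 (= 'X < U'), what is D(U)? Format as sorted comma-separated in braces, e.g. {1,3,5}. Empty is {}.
Answer: {5,7}

Derivation:
Constraint 1 (X != U) on D(X)={3,4,5,6,7} D(U)={2,3,5,7}: no change
Constraint 2 (X < U) on D(X)={3,4,5,6,7} D(U)={2,3,5,7}: X {3,4,5,6,7}->{3,4,5,6}; U {2,3,5,7}->{5,7}
So after constraint 2: D(U) = {5,7}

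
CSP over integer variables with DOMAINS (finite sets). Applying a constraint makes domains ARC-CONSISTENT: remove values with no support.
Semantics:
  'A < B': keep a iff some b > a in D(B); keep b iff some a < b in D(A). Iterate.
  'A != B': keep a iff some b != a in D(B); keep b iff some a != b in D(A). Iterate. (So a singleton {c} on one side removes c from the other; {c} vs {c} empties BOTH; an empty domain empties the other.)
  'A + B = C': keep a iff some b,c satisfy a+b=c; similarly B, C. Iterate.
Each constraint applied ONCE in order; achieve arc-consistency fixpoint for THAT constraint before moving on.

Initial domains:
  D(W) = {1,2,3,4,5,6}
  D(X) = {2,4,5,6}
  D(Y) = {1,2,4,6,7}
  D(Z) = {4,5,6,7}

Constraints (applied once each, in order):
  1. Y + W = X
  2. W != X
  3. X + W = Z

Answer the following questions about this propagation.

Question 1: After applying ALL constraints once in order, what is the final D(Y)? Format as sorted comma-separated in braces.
Answer: {1,2,4}

Derivation:
Constraint 1 (Y + W = X) on D(Y)={1,2,4,6,7} D(W)={1,2,3,4,5,6} D(X)={2,4,5,6}: Y {1,2,4,6,7}->{1,2,4}; W {1,2,3,4,5,6}->{1,2,3,4,5}
Constraint 2 (W != X) on D(W)={1,2,3,4,5} D(X)={2,4,5,6}: no change
Constraint 3 (X + W = Z) on D(X)={2,4,5,6} D(W)={1,2,3,4,5} D(Z)={4,5,6,7}: no change
So after all 3 constraints: D(Y) = {1,2,4}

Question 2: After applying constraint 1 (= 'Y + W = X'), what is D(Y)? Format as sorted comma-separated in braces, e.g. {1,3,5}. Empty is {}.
Constraint 1 (Y + W = X) on D(Y)={1,2,4,6,7} D(W)={1,2,3,4,5,6} D(X)={2,4,5,6}: Y {1,2,4,6,7}->{1,2,4}; W {1,2,3,4,5,6}->{1,2,3,4,5}
So after constraint 1: D(Y) = {1,2,4}

Answer: {1,2,4}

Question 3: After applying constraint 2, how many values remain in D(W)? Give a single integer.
Answer: 5

Derivation:
Constraint 1 (Y + W = X) on D(Y)={1,2,4,6,7} D(W)={1,2,3,4,5,6} D(X)={2,4,5,6}: Y {1,2,4,6,7}->{1,2,4}; W {1,2,3,4,5,6}->{1,2,3,4,5}
Constraint 2 (W != X) on D(W)={1,2,3,4,5} D(X)={2,4,5,6}: no change
So after constraint 2: D(W)={1,2,3,4,5}, size = 5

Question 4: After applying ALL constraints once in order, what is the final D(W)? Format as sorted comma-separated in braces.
Answer: {1,2,3,4,5}

Derivation:
Constraint 1 (Y + W = X) on D(Y)={1,2,4,6,7} D(W)={1,2,3,4,5,6} D(X)={2,4,5,6}: Y {1,2,4,6,7}->{1,2,4}; W {1,2,3,4,5,6}->{1,2,3,4,5}
Constraint 2 (W != X) on D(W)={1,2,3,4,5} D(X)={2,4,5,6}: no change
Constraint 3 (X + W = Z) on D(X)={2,4,5,6} D(W)={1,2,3,4,5} D(Z)={4,5,6,7}: no change
So after all 3 constraints: D(W) = {1,2,3,4,5}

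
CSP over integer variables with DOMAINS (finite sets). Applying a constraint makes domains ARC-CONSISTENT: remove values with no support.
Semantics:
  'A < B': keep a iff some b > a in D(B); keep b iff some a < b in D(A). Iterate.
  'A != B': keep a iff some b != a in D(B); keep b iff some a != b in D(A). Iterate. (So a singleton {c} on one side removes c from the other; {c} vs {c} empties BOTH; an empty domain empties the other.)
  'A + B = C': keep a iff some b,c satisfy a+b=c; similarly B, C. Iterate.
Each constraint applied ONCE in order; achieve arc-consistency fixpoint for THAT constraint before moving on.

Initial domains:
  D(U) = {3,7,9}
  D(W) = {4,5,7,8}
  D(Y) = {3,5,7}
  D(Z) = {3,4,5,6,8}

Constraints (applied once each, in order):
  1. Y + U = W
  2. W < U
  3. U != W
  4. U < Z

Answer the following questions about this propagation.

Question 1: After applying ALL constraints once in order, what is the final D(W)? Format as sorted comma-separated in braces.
Answer: {}

Derivation:
Constraint 1 (Y + U = W) on D(Y)={3,5,7} D(U)={3,7,9} D(W)={4,5,7,8}: Y {3,5,7}->{5}; U {3,7,9}->{3}; W {4,5,7,8}->{8}
Constraint 2 (W < U) on D(W)={8} D(U)={3}: W {8}->{}; U {3}->{}
Constraint 3 (U != W) on D(U)={} D(W)={}: no change
Constraint 4 (U < Z) on D(U)={} D(Z)={3,4,5,6,8}: Z {3,4,5,6,8}->{}
So after all 4 constraints: D(W) = {}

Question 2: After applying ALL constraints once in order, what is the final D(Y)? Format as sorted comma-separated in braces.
Answer: {5}

Derivation:
Constraint 1 (Y + U = W) on D(Y)={3,5,7} D(U)={3,7,9} D(W)={4,5,7,8}: Y {3,5,7}->{5}; U {3,7,9}->{3}; W {4,5,7,8}->{8}
Constraint 2 (W < U) on D(W)={8} D(U)={3}: W {8}->{}; U {3}->{}
Constraint 3 (U != W) on D(U)={} D(W)={}: no change
Constraint 4 (U < Z) on D(U)={} D(Z)={3,4,5,6,8}: Z {3,4,5,6,8}->{}
So after all 4 constraints: D(Y) = {5}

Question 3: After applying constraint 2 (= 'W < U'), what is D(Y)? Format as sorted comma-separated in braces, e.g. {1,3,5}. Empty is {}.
Answer: {5}

Derivation:
Constraint 1 (Y + U = W) on D(Y)={3,5,7} D(U)={3,7,9} D(W)={4,5,7,8}: Y {3,5,7}->{5}; U {3,7,9}->{3}; W {4,5,7,8}->{8}
Constraint 2 (W < U) on D(W)={8} D(U)={3}: W {8}->{}; U {3}->{}
So after constraint 2: D(Y) = {5}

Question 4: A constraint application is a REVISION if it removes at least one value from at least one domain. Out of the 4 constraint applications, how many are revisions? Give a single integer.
Constraint 1 (Y + U = W) on D(Y)={3,5,7} D(U)={3,7,9} D(W)={4,5,7,8}: Y {3,5,7}->{5}; U {3,7,9}->{3}; W {4,5,7,8}->{8} => REVISION
Constraint 2 (W < U) on D(W)={8} D(U)={3}: W {8}->{}; U {3}->{} => REVISION
Constraint 3 (U != W) on D(U)={} D(W)={}: no change => not a revision
Constraint 4 (U < Z) on D(U)={} D(Z)={3,4,5,6,8}: Z {3,4,5,6,8}->{} => REVISION
Total revisions = 3

Answer: 3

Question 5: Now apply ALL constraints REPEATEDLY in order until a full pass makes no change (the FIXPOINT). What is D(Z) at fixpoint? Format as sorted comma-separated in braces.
pass 0 (initial): D(Z)={3,4,5,6,8}
pass 1: U {3,7,9}->{}; W {4,5,7,8}->{}; Y {3,5,7}->{5}; Z {3,4,5,6,8}->{}
pass 2: Y {5}->{}
pass 3: no change
Fixpoint after 3 passes: D(Z) = {}

Answer: {}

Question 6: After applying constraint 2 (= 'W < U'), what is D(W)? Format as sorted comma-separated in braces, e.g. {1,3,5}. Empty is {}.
Constraint 1 (Y + U = W) on D(Y)={3,5,7} D(U)={3,7,9} D(W)={4,5,7,8}: Y {3,5,7}->{5}; U {3,7,9}->{3}; W {4,5,7,8}->{8}
Constraint 2 (W < U) on D(W)={8} D(U)={3}: W {8}->{}; U {3}->{}
So after constraint 2: D(W) = {}

Answer: {}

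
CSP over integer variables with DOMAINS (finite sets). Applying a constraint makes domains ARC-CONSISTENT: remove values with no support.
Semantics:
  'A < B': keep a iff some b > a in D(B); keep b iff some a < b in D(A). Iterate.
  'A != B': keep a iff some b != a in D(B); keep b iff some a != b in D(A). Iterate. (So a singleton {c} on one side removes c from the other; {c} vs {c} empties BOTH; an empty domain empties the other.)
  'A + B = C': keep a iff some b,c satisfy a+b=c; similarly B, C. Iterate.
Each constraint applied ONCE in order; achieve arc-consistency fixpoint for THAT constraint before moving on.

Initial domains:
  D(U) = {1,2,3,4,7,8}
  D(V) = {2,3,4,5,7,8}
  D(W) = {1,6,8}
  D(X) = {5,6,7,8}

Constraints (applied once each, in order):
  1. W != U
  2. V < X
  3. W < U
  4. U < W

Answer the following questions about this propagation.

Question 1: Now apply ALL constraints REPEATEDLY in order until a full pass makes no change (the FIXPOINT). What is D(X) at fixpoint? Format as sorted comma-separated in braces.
Answer: {5,6,7,8}

Derivation:
pass 0 (initial): D(X)={5,6,7,8}
pass 1: U {1,2,3,4,7,8}->{2,3,4}; V {2,3,4,5,7,8}->{2,3,4,5,7}; W {1,6,8}->{6}
pass 2: U {2,3,4}->{}; W {6}->{}
pass 3: no change
Fixpoint after 3 passes: D(X) = {5,6,7,8}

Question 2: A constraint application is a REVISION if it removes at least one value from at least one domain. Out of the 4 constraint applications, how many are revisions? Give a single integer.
Answer: 3

Derivation:
Constraint 1 (W != U) on D(W)={1,6,8} D(U)={1,2,3,4,7,8}: no change => not a revision
Constraint 2 (V < X) on D(V)={2,3,4,5,7,8} D(X)={5,6,7,8}: V {2,3,4,5,7,8}->{2,3,4,5,7} => REVISION
Constraint 3 (W < U) on D(W)={1,6,8} D(U)={1,2,3,4,7,8}: W {1,6,8}->{1,6}; U {1,2,3,4,7,8}->{2,3,4,7,8} => REVISION
Constraint 4 (U < W) on D(U)={2,3,4,7,8} D(W)={1,6}: U {2,3,4,7,8}->{2,3,4}; W {1,6}->{6} => REVISION
Total revisions = 3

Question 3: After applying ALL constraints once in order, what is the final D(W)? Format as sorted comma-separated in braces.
Constraint 1 (W != U) on D(W)={1,6,8} D(U)={1,2,3,4,7,8}: no change
Constraint 2 (V < X) on D(V)={2,3,4,5,7,8} D(X)={5,6,7,8}: V {2,3,4,5,7,8}->{2,3,4,5,7}
Constraint 3 (W < U) on D(W)={1,6,8} D(U)={1,2,3,4,7,8}: W {1,6,8}->{1,6}; U {1,2,3,4,7,8}->{2,3,4,7,8}
Constraint 4 (U < W) on D(U)={2,3,4,7,8} D(W)={1,6}: U {2,3,4,7,8}->{2,3,4}; W {1,6}->{6}
So after all 4 constraints: D(W) = {6}

Answer: {6}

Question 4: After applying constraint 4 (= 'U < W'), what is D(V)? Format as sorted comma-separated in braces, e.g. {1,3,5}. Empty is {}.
Constraint 1 (W != U) on D(W)={1,6,8} D(U)={1,2,3,4,7,8}: no change
Constraint 2 (V < X) on D(V)={2,3,4,5,7,8} D(X)={5,6,7,8}: V {2,3,4,5,7,8}->{2,3,4,5,7}
Constraint 3 (W < U) on D(W)={1,6,8} D(U)={1,2,3,4,7,8}: W {1,6,8}->{1,6}; U {1,2,3,4,7,8}->{2,3,4,7,8}
Constraint 4 (U < W) on D(U)={2,3,4,7,8} D(W)={1,6}: U {2,3,4,7,8}->{2,3,4}; W {1,6}->{6}
So after constraint 4: D(V) = {2,3,4,5,7}

Answer: {2,3,4,5,7}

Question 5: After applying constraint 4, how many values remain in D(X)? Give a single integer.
Constraint 1 (W != U) on D(W)={1,6,8} D(U)={1,2,3,4,7,8}: no change
Constraint 2 (V < X) on D(V)={2,3,4,5,7,8} D(X)={5,6,7,8}: V {2,3,4,5,7,8}->{2,3,4,5,7}
Constraint 3 (W < U) on D(W)={1,6,8} D(U)={1,2,3,4,7,8}: W {1,6,8}->{1,6}; U {1,2,3,4,7,8}->{2,3,4,7,8}
Constraint 4 (U < W) on D(U)={2,3,4,7,8} D(W)={1,6}: U {2,3,4,7,8}->{2,3,4}; W {1,6}->{6}
So after constraint 4: D(X)={5,6,7,8}, size = 4

Answer: 4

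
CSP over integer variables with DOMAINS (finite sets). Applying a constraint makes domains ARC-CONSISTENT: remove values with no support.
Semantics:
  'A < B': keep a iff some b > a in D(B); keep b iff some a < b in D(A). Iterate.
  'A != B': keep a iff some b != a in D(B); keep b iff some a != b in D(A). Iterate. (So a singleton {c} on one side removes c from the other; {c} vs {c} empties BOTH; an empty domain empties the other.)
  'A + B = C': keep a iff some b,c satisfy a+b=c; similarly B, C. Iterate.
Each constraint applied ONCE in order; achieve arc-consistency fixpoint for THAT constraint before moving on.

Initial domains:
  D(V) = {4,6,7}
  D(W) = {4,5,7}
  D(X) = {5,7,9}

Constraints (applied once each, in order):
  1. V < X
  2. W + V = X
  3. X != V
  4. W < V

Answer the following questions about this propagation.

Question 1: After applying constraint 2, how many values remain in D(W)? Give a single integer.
Constraint 1 (V < X) on D(V)={4,6,7} D(X)={5,7,9}: no change
Constraint 2 (W + V = X) on D(W)={4,5,7} D(V)={4,6,7} D(X)={5,7,9}: W {4,5,7}->{5}; V {4,6,7}->{4}; X {5,7,9}->{9}
So after constraint 2: D(W)={5}, size = 1

Answer: 1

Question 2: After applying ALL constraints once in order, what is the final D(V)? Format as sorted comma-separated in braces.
Answer: {}

Derivation:
Constraint 1 (V < X) on D(V)={4,6,7} D(X)={5,7,9}: no change
Constraint 2 (W + V = X) on D(W)={4,5,7} D(V)={4,6,7} D(X)={5,7,9}: W {4,5,7}->{5}; V {4,6,7}->{4}; X {5,7,9}->{9}
Constraint 3 (X != V) on D(X)={9} D(V)={4}: no change
Constraint 4 (W < V) on D(W)={5} D(V)={4}: W {5}->{}; V {4}->{}
So after all 4 constraints: D(V) = {}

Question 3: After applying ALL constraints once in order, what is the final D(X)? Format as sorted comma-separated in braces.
Answer: {9}

Derivation:
Constraint 1 (V < X) on D(V)={4,6,7} D(X)={5,7,9}: no change
Constraint 2 (W + V = X) on D(W)={4,5,7} D(V)={4,6,7} D(X)={5,7,9}: W {4,5,7}->{5}; V {4,6,7}->{4}; X {5,7,9}->{9}
Constraint 3 (X != V) on D(X)={9} D(V)={4}: no change
Constraint 4 (W < V) on D(W)={5} D(V)={4}: W {5}->{}; V {4}->{}
So after all 4 constraints: D(X) = {9}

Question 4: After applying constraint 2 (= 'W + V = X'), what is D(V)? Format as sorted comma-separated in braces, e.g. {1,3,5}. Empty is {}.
Constraint 1 (V < X) on D(V)={4,6,7} D(X)={5,7,9}: no change
Constraint 2 (W + V = X) on D(W)={4,5,7} D(V)={4,6,7} D(X)={5,7,9}: W {4,5,7}->{5}; V {4,6,7}->{4}; X {5,7,9}->{9}
So after constraint 2: D(V) = {4}

Answer: {4}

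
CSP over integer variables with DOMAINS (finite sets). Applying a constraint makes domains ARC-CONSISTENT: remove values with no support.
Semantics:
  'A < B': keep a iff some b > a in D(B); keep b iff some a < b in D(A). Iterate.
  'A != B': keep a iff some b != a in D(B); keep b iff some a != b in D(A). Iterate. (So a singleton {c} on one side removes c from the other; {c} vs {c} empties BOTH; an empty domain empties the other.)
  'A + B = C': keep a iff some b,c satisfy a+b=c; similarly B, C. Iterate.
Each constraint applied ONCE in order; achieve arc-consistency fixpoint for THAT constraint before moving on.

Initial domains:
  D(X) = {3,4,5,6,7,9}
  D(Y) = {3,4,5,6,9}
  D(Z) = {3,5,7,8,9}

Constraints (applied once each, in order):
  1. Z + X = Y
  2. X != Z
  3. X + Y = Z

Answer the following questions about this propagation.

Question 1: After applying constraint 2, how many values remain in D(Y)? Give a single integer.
Constraint 1 (Z + X = Y) on D(Z)={3,5,7,8,9} D(X)={3,4,5,6,7,9} D(Y)={3,4,5,6,9}: Z {3,5,7,8,9}->{3,5}; X {3,4,5,6,7,9}->{3,4,6}; Y {3,4,5,6,9}->{6,9}
Constraint 2 (X != Z) on D(X)={3,4,6} D(Z)={3,5}: no change
So after constraint 2: D(Y)={6,9}, size = 2

Answer: 2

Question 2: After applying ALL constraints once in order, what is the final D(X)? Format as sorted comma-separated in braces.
Constraint 1 (Z + X = Y) on D(Z)={3,5,7,8,9} D(X)={3,4,5,6,7,9} D(Y)={3,4,5,6,9}: Z {3,5,7,8,9}->{3,5}; X {3,4,5,6,7,9}->{3,4,6}; Y {3,4,5,6,9}->{6,9}
Constraint 2 (X != Z) on D(X)={3,4,6} D(Z)={3,5}: no change
Constraint 3 (X + Y = Z) on D(X)={3,4,6} D(Y)={6,9} D(Z)={3,5}: X {3,4,6}->{}; Y {6,9}->{}; Z {3,5}->{}
So after all 3 constraints: D(X) = {}

Answer: {}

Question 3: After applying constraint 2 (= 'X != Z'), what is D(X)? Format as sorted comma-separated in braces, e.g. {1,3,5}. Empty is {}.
Constraint 1 (Z + X = Y) on D(Z)={3,5,7,8,9} D(X)={3,4,5,6,7,9} D(Y)={3,4,5,6,9}: Z {3,5,7,8,9}->{3,5}; X {3,4,5,6,7,9}->{3,4,6}; Y {3,4,5,6,9}->{6,9}
Constraint 2 (X != Z) on D(X)={3,4,6} D(Z)={3,5}: no change
So after constraint 2: D(X) = {3,4,6}

Answer: {3,4,6}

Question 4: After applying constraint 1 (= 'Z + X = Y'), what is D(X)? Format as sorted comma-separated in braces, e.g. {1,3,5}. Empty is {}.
Answer: {3,4,6}

Derivation:
Constraint 1 (Z + X = Y) on D(Z)={3,5,7,8,9} D(X)={3,4,5,6,7,9} D(Y)={3,4,5,6,9}: Z {3,5,7,8,9}->{3,5}; X {3,4,5,6,7,9}->{3,4,6}; Y {3,4,5,6,9}->{6,9}
So after constraint 1: D(X) = {3,4,6}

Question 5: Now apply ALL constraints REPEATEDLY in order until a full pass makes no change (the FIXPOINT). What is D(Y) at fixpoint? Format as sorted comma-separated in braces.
Answer: {}

Derivation:
pass 0 (initial): D(Y)={3,4,5,6,9}
pass 1: X {3,4,5,6,7,9}->{}; Y {3,4,5,6,9}->{}; Z {3,5,7,8,9}->{}
pass 2: no change
Fixpoint after 2 passes: D(Y) = {}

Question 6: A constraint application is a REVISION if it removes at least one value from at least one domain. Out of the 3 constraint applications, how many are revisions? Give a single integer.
Constraint 1 (Z + X = Y) on D(Z)={3,5,7,8,9} D(X)={3,4,5,6,7,9} D(Y)={3,4,5,6,9}: Z {3,5,7,8,9}->{3,5}; X {3,4,5,6,7,9}->{3,4,6}; Y {3,4,5,6,9}->{6,9} => REVISION
Constraint 2 (X != Z) on D(X)={3,4,6} D(Z)={3,5}: no change => not a revision
Constraint 3 (X + Y = Z) on D(X)={3,4,6} D(Y)={6,9} D(Z)={3,5}: X {3,4,6}->{}; Y {6,9}->{}; Z {3,5}->{} => REVISION
Total revisions = 2

Answer: 2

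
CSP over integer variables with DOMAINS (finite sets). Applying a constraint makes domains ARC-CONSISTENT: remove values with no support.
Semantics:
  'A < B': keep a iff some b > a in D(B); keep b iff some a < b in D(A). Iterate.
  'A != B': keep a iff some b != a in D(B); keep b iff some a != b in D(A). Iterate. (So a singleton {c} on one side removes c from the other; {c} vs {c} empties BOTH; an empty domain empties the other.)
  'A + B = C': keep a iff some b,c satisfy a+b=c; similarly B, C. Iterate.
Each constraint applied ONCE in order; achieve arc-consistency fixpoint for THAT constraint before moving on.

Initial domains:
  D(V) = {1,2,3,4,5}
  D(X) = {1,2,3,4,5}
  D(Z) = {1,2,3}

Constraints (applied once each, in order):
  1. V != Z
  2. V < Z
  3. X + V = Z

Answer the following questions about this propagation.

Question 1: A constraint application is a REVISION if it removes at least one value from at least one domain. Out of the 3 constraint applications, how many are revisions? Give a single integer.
Constraint 1 (V != Z) on D(V)={1,2,3,4,5} D(Z)={1,2,3}: no change => not a revision
Constraint 2 (V < Z) on D(V)={1,2,3,4,5} D(Z)={1,2,3}: V {1,2,3,4,5}->{1,2}; Z {1,2,3}->{2,3} => REVISION
Constraint 3 (X + V = Z) on D(X)={1,2,3,4,5} D(V)={1,2} D(Z)={2,3}: X {1,2,3,4,5}->{1,2} => REVISION
Total revisions = 2

Answer: 2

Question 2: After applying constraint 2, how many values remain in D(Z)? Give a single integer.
Answer: 2

Derivation:
Constraint 1 (V != Z) on D(V)={1,2,3,4,5} D(Z)={1,2,3}: no change
Constraint 2 (V < Z) on D(V)={1,2,3,4,5} D(Z)={1,2,3}: V {1,2,3,4,5}->{1,2}; Z {1,2,3}->{2,3}
So after constraint 2: D(Z)={2,3}, size = 2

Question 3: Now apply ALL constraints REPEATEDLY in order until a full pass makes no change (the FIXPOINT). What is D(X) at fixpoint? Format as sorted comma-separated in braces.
Answer: {1,2}

Derivation:
pass 0 (initial): D(X)={1,2,3,4,5}
pass 1: V {1,2,3,4,5}->{1,2}; X {1,2,3,4,5}->{1,2}; Z {1,2,3}->{2,3}
pass 2: no change
Fixpoint after 2 passes: D(X) = {1,2}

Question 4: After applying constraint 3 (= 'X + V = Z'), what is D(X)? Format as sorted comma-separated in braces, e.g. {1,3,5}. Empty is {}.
Constraint 1 (V != Z) on D(V)={1,2,3,4,5} D(Z)={1,2,3}: no change
Constraint 2 (V < Z) on D(V)={1,2,3,4,5} D(Z)={1,2,3}: V {1,2,3,4,5}->{1,2}; Z {1,2,3}->{2,3}
Constraint 3 (X + V = Z) on D(X)={1,2,3,4,5} D(V)={1,2} D(Z)={2,3}: X {1,2,3,4,5}->{1,2}
So after constraint 3: D(X) = {1,2}

Answer: {1,2}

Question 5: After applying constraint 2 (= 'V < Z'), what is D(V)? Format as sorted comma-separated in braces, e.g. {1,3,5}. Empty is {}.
Answer: {1,2}

Derivation:
Constraint 1 (V != Z) on D(V)={1,2,3,4,5} D(Z)={1,2,3}: no change
Constraint 2 (V < Z) on D(V)={1,2,3,4,5} D(Z)={1,2,3}: V {1,2,3,4,5}->{1,2}; Z {1,2,3}->{2,3}
So after constraint 2: D(V) = {1,2}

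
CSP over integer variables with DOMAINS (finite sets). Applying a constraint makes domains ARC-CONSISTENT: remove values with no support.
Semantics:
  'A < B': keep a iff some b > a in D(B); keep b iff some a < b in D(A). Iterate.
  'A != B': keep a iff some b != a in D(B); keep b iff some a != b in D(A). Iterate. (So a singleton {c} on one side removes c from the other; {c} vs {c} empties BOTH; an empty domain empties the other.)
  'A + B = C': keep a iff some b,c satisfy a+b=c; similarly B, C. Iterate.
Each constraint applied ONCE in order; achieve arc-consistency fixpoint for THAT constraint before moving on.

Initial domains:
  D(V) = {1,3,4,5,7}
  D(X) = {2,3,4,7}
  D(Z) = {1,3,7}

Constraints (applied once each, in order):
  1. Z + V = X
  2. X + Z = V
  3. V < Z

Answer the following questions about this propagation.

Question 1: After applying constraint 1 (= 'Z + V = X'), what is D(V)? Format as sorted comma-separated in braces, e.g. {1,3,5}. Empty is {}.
Constraint 1 (Z + V = X) on D(Z)={1,3,7} D(V)={1,3,4,5,7} D(X)={2,3,4,7}: Z {1,3,7}->{1,3}; V {1,3,4,5,7}->{1,3,4}; X {2,3,4,7}->{2,4,7}
So after constraint 1: D(V) = {1,3,4}

Answer: {1,3,4}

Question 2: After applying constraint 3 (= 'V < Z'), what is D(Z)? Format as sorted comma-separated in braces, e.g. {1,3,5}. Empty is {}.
Answer: {}

Derivation:
Constraint 1 (Z + V = X) on D(Z)={1,3,7} D(V)={1,3,4,5,7} D(X)={2,3,4,7}: Z {1,3,7}->{1,3}; V {1,3,4,5,7}->{1,3,4}; X {2,3,4,7}->{2,4,7}
Constraint 2 (X + Z = V) on D(X)={2,4,7} D(Z)={1,3} D(V)={1,3,4}: X {2,4,7}->{2}; Z {1,3}->{1}; V {1,3,4}->{3}
Constraint 3 (V < Z) on D(V)={3} D(Z)={1}: V {3}->{}; Z {1}->{}
So after constraint 3: D(Z) = {}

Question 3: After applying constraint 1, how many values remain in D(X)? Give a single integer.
Answer: 3

Derivation:
Constraint 1 (Z + V = X) on D(Z)={1,3,7} D(V)={1,3,4,5,7} D(X)={2,3,4,7}: Z {1,3,7}->{1,3}; V {1,3,4,5,7}->{1,3,4}; X {2,3,4,7}->{2,4,7}
So after constraint 1: D(X)={2,4,7}, size = 3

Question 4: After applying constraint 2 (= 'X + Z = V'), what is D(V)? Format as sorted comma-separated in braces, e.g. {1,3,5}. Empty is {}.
Constraint 1 (Z + V = X) on D(Z)={1,3,7} D(V)={1,3,4,5,7} D(X)={2,3,4,7}: Z {1,3,7}->{1,3}; V {1,3,4,5,7}->{1,3,4}; X {2,3,4,7}->{2,4,7}
Constraint 2 (X + Z = V) on D(X)={2,4,7} D(Z)={1,3} D(V)={1,3,4}: X {2,4,7}->{2}; Z {1,3}->{1}; V {1,3,4}->{3}
So after constraint 2: D(V) = {3}

Answer: {3}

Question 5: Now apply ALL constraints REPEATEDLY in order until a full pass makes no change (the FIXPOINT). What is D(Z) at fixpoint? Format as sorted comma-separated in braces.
Answer: {}

Derivation:
pass 0 (initial): D(Z)={1,3,7}
pass 1: V {1,3,4,5,7}->{}; X {2,3,4,7}->{2}; Z {1,3,7}->{}
pass 2: X {2}->{}
pass 3: no change
Fixpoint after 3 passes: D(Z) = {}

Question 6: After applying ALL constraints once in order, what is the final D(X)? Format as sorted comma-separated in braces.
Answer: {2}

Derivation:
Constraint 1 (Z + V = X) on D(Z)={1,3,7} D(V)={1,3,4,5,7} D(X)={2,3,4,7}: Z {1,3,7}->{1,3}; V {1,3,4,5,7}->{1,3,4}; X {2,3,4,7}->{2,4,7}
Constraint 2 (X + Z = V) on D(X)={2,4,7} D(Z)={1,3} D(V)={1,3,4}: X {2,4,7}->{2}; Z {1,3}->{1}; V {1,3,4}->{3}
Constraint 3 (V < Z) on D(V)={3} D(Z)={1}: V {3}->{}; Z {1}->{}
So after all 3 constraints: D(X) = {2}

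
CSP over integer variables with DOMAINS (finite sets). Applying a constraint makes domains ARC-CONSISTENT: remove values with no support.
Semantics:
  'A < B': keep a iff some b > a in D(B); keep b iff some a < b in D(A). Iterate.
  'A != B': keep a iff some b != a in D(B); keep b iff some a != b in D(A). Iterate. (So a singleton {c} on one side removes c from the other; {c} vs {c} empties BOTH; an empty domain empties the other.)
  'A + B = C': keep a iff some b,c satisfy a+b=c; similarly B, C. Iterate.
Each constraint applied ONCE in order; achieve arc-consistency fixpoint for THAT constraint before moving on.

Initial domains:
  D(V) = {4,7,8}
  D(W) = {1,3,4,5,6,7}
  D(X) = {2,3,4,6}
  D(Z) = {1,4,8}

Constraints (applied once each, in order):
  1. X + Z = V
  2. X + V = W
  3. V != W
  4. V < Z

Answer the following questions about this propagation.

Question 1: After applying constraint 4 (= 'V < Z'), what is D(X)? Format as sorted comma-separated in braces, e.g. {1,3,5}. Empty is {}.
Answer: {3}

Derivation:
Constraint 1 (X + Z = V) on D(X)={2,3,4,6} D(Z)={1,4,8} D(V)={4,7,8}: X {2,3,4,6}->{3,4,6}; Z {1,4,8}->{1,4}
Constraint 2 (X + V = W) on D(X)={3,4,6} D(V)={4,7,8} D(W)={1,3,4,5,6,7}: X {3,4,6}->{3}; V {4,7,8}->{4}; W {1,3,4,5,6,7}->{7}
Constraint 3 (V != W) on D(V)={4} D(W)={7}: no change
Constraint 4 (V < Z) on D(V)={4} D(Z)={1,4}: V {4}->{}; Z {1,4}->{}
So after constraint 4: D(X) = {3}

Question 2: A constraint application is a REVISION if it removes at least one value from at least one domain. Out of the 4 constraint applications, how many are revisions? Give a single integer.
Answer: 3

Derivation:
Constraint 1 (X + Z = V) on D(X)={2,3,4,6} D(Z)={1,4,8} D(V)={4,7,8}: X {2,3,4,6}->{3,4,6}; Z {1,4,8}->{1,4} => REVISION
Constraint 2 (X + V = W) on D(X)={3,4,6} D(V)={4,7,8} D(W)={1,3,4,5,6,7}: X {3,4,6}->{3}; V {4,7,8}->{4}; W {1,3,4,5,6,7}->{7} => REVISION
Constraint 3 (V != W) on D(V)={4} D(W)={7}: no change => not a revision
Constraint 4 (V < Z) on D(V)={4} D(Z)={1,4}: V {4}->{}; Z {1,4}->{} => REVISION
Total revisions = 3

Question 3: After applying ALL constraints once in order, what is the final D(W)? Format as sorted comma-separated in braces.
Answer: {7}

Derivation:
Constraint 1 (X + Z = V) on D(X)={2,3,4,6} D(Z)={1,4,8} D(V)={4,7,8}: X {2,3,4,6}->{3,4,6}; Z {1,4,8}->{1,4}
Constraint 2 (X + V = W) on D(X)={3,4,6} D(V)={4,7,8} D(W)={1,3,4,5,6,7}: X {3,4,6}->{3}; V {4,7,8}->{4}; W {1,3,4,5,6,7}->{7}
Constraint 3 (V != W) on D(V)={4} D(W)={7}: no change
Constraint 4 (V < Z) on D(V)={4} D(Z)={1,4}: V {4}->{}; Z {1,4}->{}
So after all 4 constraints: D(W) = {7}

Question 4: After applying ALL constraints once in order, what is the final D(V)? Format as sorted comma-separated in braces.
Answer: {}

Derivation:
Constraint 1 (X + Z = V) on D(X)={2,3,4,6} D(Z)={1,4,8} D(V)={4,7,8}: X {2,3,4,6}->{3,4,6}; Z {1,4,8}->{1,4}
Constraint 2 (X + V = W) on D(X)={3,4,6} D(V)={4,7,8} D(W)={1,3,4,5,6,7}: X {3,4,6}->{3}; V {4,7,8}->{4}; W {1,3,4,5,6,7}->{7}
Constraint 3 (V != W) on D(V)={4} D(W)={7}: no change
Constraint 4 (V < Z) on D(V)={4} D(Z)={1,4}: V {4}->{}; Z {1,4}->{}
So after all 4 constraints: D(V) = {}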